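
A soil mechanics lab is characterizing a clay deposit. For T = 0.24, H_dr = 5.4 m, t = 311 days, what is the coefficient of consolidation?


Using cv = T * H_dr^2 / t
H_dr^2 = 5.4^2 = 29.16
cv = 0.24 * 29.16 / 311
cv = 0.0225 m^2/day


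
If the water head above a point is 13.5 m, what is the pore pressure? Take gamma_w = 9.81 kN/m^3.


Using u = gamma_w * h_w
u = 9.81 * 13.5
u = 132.44 kPa


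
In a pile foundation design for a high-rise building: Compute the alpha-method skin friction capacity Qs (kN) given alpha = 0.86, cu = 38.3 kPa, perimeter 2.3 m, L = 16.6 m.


Using Qs = alpha * cu * perimeter * L
Qs = 0.86 * 38.3 * 2.3 * 16.6
Qs = 1257.57 kN


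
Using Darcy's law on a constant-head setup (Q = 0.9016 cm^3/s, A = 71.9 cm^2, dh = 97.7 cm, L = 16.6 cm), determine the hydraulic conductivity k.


Compute hydraulic gradient:
i = dh / L = 97.7 / 16.6 = 5.88554
Then apply Darcy's law:
k = Q / (A * i)
k = 0.9016 / (71.9 * 5.88554)
k = 0.9016 / 423.17
k = 0.002131 cm/s


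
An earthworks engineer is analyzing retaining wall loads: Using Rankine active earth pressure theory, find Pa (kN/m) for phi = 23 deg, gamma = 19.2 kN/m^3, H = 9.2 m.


Result: 355.97 kN/m

Derivation:
Compute active earth pressure coefficient:
Ka = tan^2(45 - phi/2) = tan^2(33.5) = 0.438092
Compute active force:
Pa = 0.5 * Ka * gamma * H^2
Pa = 0.5 * 0.438092 * 19.2 * 9.2^2
Pa = 355.97 kN/m


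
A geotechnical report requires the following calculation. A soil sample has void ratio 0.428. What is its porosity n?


Result: 0.2997

Derivation:
Using the relation n = e / (1 + e)
n = 0.428 / (1 + 0.428)
n = 0.428 / 1.428
n = 0.2997


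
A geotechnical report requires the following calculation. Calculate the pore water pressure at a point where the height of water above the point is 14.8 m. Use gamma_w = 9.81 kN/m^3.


Result: 145.19 kPa

Derivation:
Using u = gamma_w * h_w
u = 9.81 * 14.8
u = 145.19 kPa


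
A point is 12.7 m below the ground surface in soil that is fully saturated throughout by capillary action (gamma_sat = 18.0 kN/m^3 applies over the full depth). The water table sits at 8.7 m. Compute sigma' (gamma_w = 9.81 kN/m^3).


Total stress = gamma_sat * depth
sigma = 18.0 * 12.7 = 228.6 kPa
Pore water pressure u = gamma_w * (depth - d_wt)
u = 9.81 * (12.7 - 8.7) = 39.24 kPa
Effective stress = sigma - u
sigma' = 228.6 - 39.24 = 189.36 kPa


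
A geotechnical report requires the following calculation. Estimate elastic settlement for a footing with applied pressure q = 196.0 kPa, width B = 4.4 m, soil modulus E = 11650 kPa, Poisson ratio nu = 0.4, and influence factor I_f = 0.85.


Result: 52.854 mm

Derivation:
Using Se = q * B * (1 - nu^2) * I_f / E
1 - nu^2 = 1 - 0.4^2 = 0.84
Se = 196.0 * 4.4 * 0.84 * 0.85 / 11650
Se = 0.052854 m
Convert to mm: Se = 0.052854 * 1000 = 52.854 mm


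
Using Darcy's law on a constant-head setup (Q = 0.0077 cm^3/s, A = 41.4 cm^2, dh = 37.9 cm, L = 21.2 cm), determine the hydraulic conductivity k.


Result: 0.000104 cm/s

Derivation:
Compute hydraulic gradient:
i = dh / L = 37.9 / 21.2 = 1.78774
Then apply Darcy's law:
k = Q / (A * i)
k = 0.0077 / (41.4 * 1.78774)
k = 0.0077 / 74.0123
k = 0.000104 cm/s


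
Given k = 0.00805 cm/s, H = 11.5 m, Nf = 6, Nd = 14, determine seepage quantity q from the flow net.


Convert k to m/s for unit consistency with H:
k = 0.00805 cm/s = 0.00805 / 100 m/s = 8.05e-05 m/s
Using q = k * H * Nf / Nd
Nf / Nd = 6 / 14 = 0.4286
q = 8.05e-05 * 11.5 * 0.4286
q = 0.0003968 m^3/s per m


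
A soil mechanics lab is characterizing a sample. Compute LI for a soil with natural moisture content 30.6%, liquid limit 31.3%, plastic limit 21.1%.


Result: 0.931

Derivation:
First compute the plasticity index:
PI = LL - PL = 31.3 - 21.1 = 10.2
Then compute the liquidity index:
LI = (w - PL) / PI
LI = (30.6 - 21.1) / 10.2
LI = 0.931


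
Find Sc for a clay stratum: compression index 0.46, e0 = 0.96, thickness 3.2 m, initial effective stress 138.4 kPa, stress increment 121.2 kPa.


Result: 0.2052 m

Derivation:
Using Sc = Cc * H / (1 + e0) * log10((sigma0 + delta_sigma) / sigma0)
Stress ratio = (138.4 + 121.2) / 138.4 = 1.87572
log10(1.87572) = 0.273169
Cc * H / (1 + e0) = 0.46 * 3.2 / (1 + 0.96) = 0.75102
Sc = 0.75102 * 0.273169
Sc = 0.2052 m


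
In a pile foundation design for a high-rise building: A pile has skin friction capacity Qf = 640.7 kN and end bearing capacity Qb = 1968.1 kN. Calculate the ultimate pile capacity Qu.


Using Qu = Qf + Qb
Qu = 640.7 + 1968.1
Qu = 2608.8 kN


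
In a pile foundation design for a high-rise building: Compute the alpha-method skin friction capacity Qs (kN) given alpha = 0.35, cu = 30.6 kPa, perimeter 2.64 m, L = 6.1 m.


Using Qs = alpha * cu * perimeter * L
Qs = 0.35 * 30.6 * 2.64 * 6.1
Qs = 172.47 kN


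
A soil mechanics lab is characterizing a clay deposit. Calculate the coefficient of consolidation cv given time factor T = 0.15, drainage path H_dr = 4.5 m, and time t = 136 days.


Using cv = T * H_dr^2 / t
H_dr^2 = 4.5^2 = 20.25
cv = 0.15 * 20.25 / 136
cv = 0.02233 m^2/day


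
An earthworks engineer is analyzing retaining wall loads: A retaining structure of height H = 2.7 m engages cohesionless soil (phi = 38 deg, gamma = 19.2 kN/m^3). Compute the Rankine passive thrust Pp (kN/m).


Result: 294.19 kN/m

Derivation:
Compute passive earth pressure coefficient:
Kp = tan^2(45 + phi/2) = tan^2(64.0) = 4.203746
Compute passive force:
Pp = 0.5 * Kp * gamma * H^2
Pp = 0.5 * 4.203746 * 19.2 * 2.7^2
Pp = 294.19 kN/m


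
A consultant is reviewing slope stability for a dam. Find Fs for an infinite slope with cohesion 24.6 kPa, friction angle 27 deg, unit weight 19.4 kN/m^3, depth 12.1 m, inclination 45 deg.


Using Fs = c / (gamma*H*sin(beta)*cos(beta)) + tan(phi)/tan(beta)
Cohesion contribution = 24.6 / (19.4*12.1*sin(45)*cos(45))
Cohesion contribution = 0.209594
Friction contribution = tan(27)/tan(45) = 0.509525
Fs = 0.209594 + 0.509525
Fs = 0.719


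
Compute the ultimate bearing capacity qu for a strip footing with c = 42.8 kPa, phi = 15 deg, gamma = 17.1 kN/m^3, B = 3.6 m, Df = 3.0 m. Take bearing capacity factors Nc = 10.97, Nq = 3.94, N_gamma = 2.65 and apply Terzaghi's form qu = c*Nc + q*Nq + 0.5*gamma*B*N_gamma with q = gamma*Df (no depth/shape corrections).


Result: 753.21 kPa

Derivation:
Compute qu = c*Nc + gamma*Df*Nq + 0.5*gamma*B*N_gamma
Term 1: 42.8 * 10.97 = 469.516
Term 2: 17.1 * 3.0 * 3.94 = 202.122
Term 3: 0.5 * 17.1 * 3.6 * 2.65 = 81.567
qu = 469.516 + 202.122 + 81.567
qu = 753.21 kPa


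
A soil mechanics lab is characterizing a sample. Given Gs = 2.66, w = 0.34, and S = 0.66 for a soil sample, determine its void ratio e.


Using the relation e = Gs * w / S
e = 2.66 * 0.34 / 0.66
e = 1.3703


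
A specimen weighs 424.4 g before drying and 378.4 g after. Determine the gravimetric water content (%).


Result: 12.16 %

Derivation:
Using w = (m_wet - m_dry) / m_dry * 100
m_wet - m_dry = 424.4 - 378.4 = 46.0 g
w = 46.0 / 378.4 * 100
w = 12.16 %


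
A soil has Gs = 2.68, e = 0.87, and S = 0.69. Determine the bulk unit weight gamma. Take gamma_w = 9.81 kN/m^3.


Using gamma = gamma_w * (Gs + S*e) / (1 + e)
Numerator: Gs + S*e = 2.68 + 0.69*0.87 = 3.2803
Denominator: 1 + e = 1 + 0.87 = 1.87
gamma = 9.81 * 3.2803 / 1.87
gamma = 17.208 kN/m^3


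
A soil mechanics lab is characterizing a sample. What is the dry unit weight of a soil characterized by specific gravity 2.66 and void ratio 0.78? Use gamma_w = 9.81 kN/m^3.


Using gamma_d = Gs * gamma_w / (1 + e)
gamma_d = 2.66 * 9.81 / (1 + 0.78)
gamma_d = 2.66 * 9.81 / 1.78
gamma_d = 14.66 kN/m^3


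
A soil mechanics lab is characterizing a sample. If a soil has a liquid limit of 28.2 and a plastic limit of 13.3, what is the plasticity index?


Result: 14.9

Derivation:
Using PI = LL - PL
PI = 28.2 - 13.3
PI = 14.9


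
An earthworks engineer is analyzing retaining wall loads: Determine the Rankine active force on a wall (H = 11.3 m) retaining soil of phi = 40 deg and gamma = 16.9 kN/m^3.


Compute active earth pressure coefficient:
Ka = tan^2(45 - phi/2) = tan^2(25.0) = 0.217443
Compute active force:
Pa = 0.5 * Ka * gamma * H^2
Pa = 0.5 * 0.217443 * 16.9 * 11.3^2
Pa = 234.62 kN/m


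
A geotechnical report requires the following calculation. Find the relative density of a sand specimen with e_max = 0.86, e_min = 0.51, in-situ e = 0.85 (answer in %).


Using Dr = (e_max - e) / (e_max - e_min) * 100
e_max - e = 0.86 - 0.85 = 0.01
e_max - e_min = 0.86 - 0.51 = 0.35
Dr = 0.01 / 0.35 * 100
Dr = 2.86 %


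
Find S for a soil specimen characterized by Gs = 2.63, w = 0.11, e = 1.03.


Using S = Gs * w / e
S = 2.63 * 0.11 / 1.03
S = 0.2809


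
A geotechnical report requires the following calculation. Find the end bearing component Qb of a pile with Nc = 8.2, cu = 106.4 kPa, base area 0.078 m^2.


Using Qb = Nc * cu * Ab
Qb = 8.2 * 106.4 * 0.078
Qb = 68.05 kN


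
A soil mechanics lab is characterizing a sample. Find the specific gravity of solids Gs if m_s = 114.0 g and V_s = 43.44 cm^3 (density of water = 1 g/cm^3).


Using Gs = m_s / (V_s * rho_w)
Since rho_w = 1 g/cm^3:
Gs = 114.0 / 43.44
Gs = 2.624


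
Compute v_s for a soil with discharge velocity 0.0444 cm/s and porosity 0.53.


Using v_s = v_d / n
v_s = 0.0444 / 0.53
v_s = 0.08377 cm/s


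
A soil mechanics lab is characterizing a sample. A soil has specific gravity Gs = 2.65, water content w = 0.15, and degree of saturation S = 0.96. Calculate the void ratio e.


Using the relation e = Gs * w / S
e = 2.65 * 0.15 / 0.96
e = 0.4141


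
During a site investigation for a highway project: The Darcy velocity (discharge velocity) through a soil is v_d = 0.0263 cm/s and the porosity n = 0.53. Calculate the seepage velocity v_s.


Using v_s = v_d / n
v_s = 0.0263 / 0.53
v_s = 0.04962 cm/s


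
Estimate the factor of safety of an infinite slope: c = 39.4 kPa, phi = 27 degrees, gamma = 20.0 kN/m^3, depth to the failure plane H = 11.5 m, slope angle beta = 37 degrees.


Using Fs = c / (gamma*H*sin(beta)*cos(beta)) + tan(phi)/tan(beta)
Cohesion contribution = 39.4 / (20.0*11.5*sin(37)*cos(37))
Cohesion contribution = 0.356416
Friction contribution = tan(27)/tan(37) = 0.676163
Fs = 0.356416 + 0.676163
Fs = 1.033


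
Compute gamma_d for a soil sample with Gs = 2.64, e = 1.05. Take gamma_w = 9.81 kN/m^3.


Using gamma_d = Gs * gamma_w / (1 + e)
gamma_d = 2.64 * 9.81 / (1 + 1.05)
gamma_d = 2.64 * 9.81 / 2.05
gamma_d = 12.633 kN/m^3


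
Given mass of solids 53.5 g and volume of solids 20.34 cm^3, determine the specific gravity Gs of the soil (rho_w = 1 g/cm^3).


Using Gs = m_s / (V_s * rho_w)
Since rho_w = 1 g/cm^3:
Gs = 53.5 / 20.34
Gs = 2.63


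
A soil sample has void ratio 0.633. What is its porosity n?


Result: 0.3876

Derivation:
Using the relation n = e / (1 + e)
n = 0.633 / (1 + 0.633)
n = 0.633 / 1.633
n = 0.3876


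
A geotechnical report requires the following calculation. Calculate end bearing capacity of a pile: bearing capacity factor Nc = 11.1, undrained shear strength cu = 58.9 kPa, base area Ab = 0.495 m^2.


Using Qb = Nc * cu * Ab
Qb = 11.1 * 58.9 * 0.495
Qb = 323.63 kN


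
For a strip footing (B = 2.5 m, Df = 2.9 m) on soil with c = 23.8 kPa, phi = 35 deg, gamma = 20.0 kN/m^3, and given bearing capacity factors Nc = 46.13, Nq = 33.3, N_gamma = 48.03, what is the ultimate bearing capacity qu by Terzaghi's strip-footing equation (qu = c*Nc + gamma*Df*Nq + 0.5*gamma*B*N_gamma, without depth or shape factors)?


Result: 4230.04 kPa

Derivation:
Compute qu = c*Nc + gamma*Df*Nq + 0.5*gamma*B*N_gamma
Term 1: 23.8 * 46.13 = 1097.894
Term 2: 20.0 * 2.9 * 33.3 = 1931.4
Term 3: 0.5 * 20.0 * 2.5 * 48.03 = 1200.75
qu = 1097.894 + 1931.4 + 1200.75
qu = 4230.04 kPa


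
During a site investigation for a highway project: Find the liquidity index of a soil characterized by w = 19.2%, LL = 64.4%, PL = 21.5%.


Result: -0.054

Derivation:
First compute the plasticity index:
PI = LL - PL = 64.4 - 21.5 = 42.9
Then compute the liquidity index:
LI = (w - PL) / PI
LI = (19.2 - 21.5) / 42.9
LI = -0.054


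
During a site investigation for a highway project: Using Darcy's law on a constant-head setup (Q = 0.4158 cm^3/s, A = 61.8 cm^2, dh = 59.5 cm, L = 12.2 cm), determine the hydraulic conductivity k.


Compute hydraulic gradient:
i = dh / L = 59.5 / 12.2 = 4.87705
Then apply Darcy's law:
k = Q / (A * i)
k = 0.4158 / (61.8 * 4.87705)
k = 0.4158 / 301.402
k = 0.00138 cm/s


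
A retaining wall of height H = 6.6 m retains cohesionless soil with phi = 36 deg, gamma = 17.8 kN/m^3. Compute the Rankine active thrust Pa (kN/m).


Compute active earth pressure coefficient:
Ka = tan^2(45 - phi/2) = tan^2(27.0) = 0.259616
Compute active force:
Pa = 0.5 * Ka * gamma * H^2
Pa = 0.5 * 0.259616 * 17.8 * 6.6^2
Pa = 100.65 kN/m


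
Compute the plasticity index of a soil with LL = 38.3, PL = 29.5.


Result: 8.8

Derivation:
Using PI = LL - PL
PI = 38.3 - 29.5
PI = 8.8


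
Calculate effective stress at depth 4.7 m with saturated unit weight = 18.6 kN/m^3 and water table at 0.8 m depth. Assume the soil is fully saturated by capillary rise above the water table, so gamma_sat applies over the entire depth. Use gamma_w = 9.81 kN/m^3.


Total stress = gamma_sat * depth
sigma = 18.6 * 4.7 = 87.42 kPa
Pore water pressure u = gamma_w * (depth - d_wt)
u = 9.81 * (4.7 - 0.8) = 38.259 kPa
Effective stress = sigma - u
sigma' = 87.42 - 38.259 = 49.16 kPa


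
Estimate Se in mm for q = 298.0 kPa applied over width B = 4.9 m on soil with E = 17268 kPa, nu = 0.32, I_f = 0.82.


Using Se = q * B * (1 - nu^2) * I_f / E
1 - nu^2 = 1 - 0.32^2 = 0.8976
Se = 298.0 * 4.9 * 0.8976 * 0.82 / 17268
Se = 0.062240 m
Convert to mm: Se = 0.062240 * 1000 = 62.24 mm


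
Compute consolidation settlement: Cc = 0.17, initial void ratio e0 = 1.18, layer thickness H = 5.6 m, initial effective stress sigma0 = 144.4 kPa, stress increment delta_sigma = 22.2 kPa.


Using Sc = Cc * H / (1 + e0) * log10((sigma0 + delta_sigma) / sigma0)
Stress ratio = (144.4 + 22.2) / 144.4 = 1.15374
log10(1.15374) = 0.0621078
Cc * H / (1 + e0) = 0.17 * 5.6 / (1 + 1.18) = 0.436697
Sc = 0.436697 * 0.0621078
Sc = 0.0271 m


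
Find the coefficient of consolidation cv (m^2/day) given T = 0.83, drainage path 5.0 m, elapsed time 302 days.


Result: 0.06871 m^2/day

Derivation:
Using cv = T * H_dr^2 / t
H_dr^2 = 5.0^2 = 25.0
cv = 0.83 * 25.0 / 302
cv = 0.06871 m^2/day


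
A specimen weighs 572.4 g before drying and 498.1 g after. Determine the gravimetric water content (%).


Using w = (m_wet - m_dry) / m_dry * 100
m_wet - m_dry = 572.4 - 498.1 = 74.3 g
w = 74.3 / 498.1 * 100
w = 14.92 %


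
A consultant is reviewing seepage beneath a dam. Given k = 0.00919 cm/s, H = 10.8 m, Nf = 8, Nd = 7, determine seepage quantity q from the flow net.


Result: 0.001134 m^3/s per m

Derivation:
Convert k to m/s for unit consistency with H:
k = 0.00919 cm/s = 0.00919 / 100 m/s = 9.19e-05 m/s
Using q = k * H * Nf / Nd
Nf / Nd = 8 / 7 = 1.1429
q = 9.19e-05 * 10.8 * 1.1429
q = 0.001134 m^3/s per m


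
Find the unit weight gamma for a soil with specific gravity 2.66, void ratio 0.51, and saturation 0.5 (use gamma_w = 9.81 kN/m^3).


Using gamma = gamma_w * (Gs + S*e) / (1 + e)
Numerator: Gs + S*e = 2.66 + 0.5*0.51 = 2.915
Denominator: 1 + e = 1 + 0.51 = 1.51
gamma = 9.81 * 2.915 / 1.51
gamma = 18.938 kN/m^3


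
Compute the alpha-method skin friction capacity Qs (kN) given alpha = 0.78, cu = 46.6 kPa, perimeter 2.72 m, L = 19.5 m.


Using Qs = alpha * cu * perimeter * L
Qs = 0.78 * 46.6 * 2.72 * 19.5
Qs = 1927.9 kN


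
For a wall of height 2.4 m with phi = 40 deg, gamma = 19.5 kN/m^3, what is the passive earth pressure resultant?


Compute passive earth pressure coefficient:
Kp = tan^2(45 + phi/2) = tan^2(65.0) = 4.59891
Compute passive force:
Pp = 0.5 * Kp * gamma * H^2
Pp = 0.5 * 4.59891 * 19.5 * 2.4^2
Pp = 258.27 kN/m


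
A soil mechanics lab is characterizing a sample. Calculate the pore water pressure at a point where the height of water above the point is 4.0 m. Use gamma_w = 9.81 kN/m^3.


Using u = gamma_w * h_w
u = 9.81 * 4.0
u = 39.24 kPa


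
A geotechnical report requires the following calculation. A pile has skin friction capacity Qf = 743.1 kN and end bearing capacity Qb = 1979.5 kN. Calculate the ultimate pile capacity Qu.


Using Qu = Qf + Qb
Qu = 743.1 + 1979.5
Qu = 2722.6 kN


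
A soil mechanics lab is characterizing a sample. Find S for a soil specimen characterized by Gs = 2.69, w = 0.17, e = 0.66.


Using S = Gs * w / e
S = 2.69 * 0.17 / 0.66
S = 0.6929


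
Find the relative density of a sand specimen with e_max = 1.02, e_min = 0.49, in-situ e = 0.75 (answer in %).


Using Dr = (e_max - e) / (e_max - e_min) * 100
e_max - e = 1.02 - 0.75 = 0.27
e_max - e_min = 1.02 - 0.49 = 0.53
Dr = 0.27 / 0.53 * 100
Dr = 50.94 %


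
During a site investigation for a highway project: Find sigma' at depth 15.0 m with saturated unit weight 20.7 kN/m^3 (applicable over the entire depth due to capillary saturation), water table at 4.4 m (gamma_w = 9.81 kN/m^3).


Total stress = gamma_sat * depth
sigma = 20.7 * 15.0 = 310.5 kPa
Pore water pressure u = gamma_w * (depth - d_wt)
u = 9.81 * (15.0 - 4.4) = 103.986 kPa
Effective stress = sigma - u
sigma' = 310.5 - 103.986 = 206.51 kPa


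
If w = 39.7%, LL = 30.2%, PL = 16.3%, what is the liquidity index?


First compute the plasticity index:
PI = LL - PL = 30.2 - 16.3 = 13.9
Then compute the liquidity index:
LI = (w - PL) / PI
LI = (39.7 - 16.3) / 13.9
LI = 1.683


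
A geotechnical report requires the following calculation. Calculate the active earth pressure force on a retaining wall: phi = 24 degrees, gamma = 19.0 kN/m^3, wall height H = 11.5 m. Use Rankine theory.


Compute active earth pressure coefficient:
Ka = tan^2(45 - phi/2) = tan^2(33.0) = 0.42173
Compute active force:
Pa = 0.5 * Ka * gamma * H^2
Pa = 0.5 * 0.42173 * 19.0 * 11.5^2
Pa = 529.85 kN/m


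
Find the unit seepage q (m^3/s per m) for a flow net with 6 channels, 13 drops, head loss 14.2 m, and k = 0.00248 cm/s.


Convert k to m/s for unit consistency with H:
k = 0.00248 cm/s = 0.00248 / 100 m/s = 2.48e-05 m/s
Using q = k * H * Nf / Nd
Nf / Nd = 6 / 13 = 0.4615
q = 2.48e-05 * 14.2 * 0.4615
q = 0.0001625 m^3/s per m


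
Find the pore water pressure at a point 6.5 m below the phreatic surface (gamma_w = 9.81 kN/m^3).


Result: 63.77 kPa

Derivation:
Using u = gamma_w * h_w
u = 9.81 * 6.5
u = 63.77 kPa


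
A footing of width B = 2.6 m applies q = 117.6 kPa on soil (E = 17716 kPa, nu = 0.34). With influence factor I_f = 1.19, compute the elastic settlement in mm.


Result: 18.164 mm

Derivation:
Using Se = q * B * (1 - nu^2) * I_f / E
1 - nu^2 = 1 - 0.34^2 = 0.8844
Se = 117.6 * 2.6 * 0.8844 * 1.19 / 17716
Se = 0.018164 m
Convert to mm: Se = 0.018164 * 1000 = 18.164 mm


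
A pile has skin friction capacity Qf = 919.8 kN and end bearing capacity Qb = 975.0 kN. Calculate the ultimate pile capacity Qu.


Using Qu = Qf + Qb
Qu = 919.8 + 975.0
Qu = 1894.8 kN


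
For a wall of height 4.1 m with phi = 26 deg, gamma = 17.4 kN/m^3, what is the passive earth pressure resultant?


Result: 374.55 kN/m

Derivation:
Compute passive earth pressure coefficient:
Kp = tan^2(45 + phi/2) = tan^2(58.0) = 2.561071
Compute passive force:
Pp = 0.5 * Kp * gamma * H^2
Pp = 0.5 * 2.561071 * 17.4 * 4.1^2
Pp = 374.55 kN/m


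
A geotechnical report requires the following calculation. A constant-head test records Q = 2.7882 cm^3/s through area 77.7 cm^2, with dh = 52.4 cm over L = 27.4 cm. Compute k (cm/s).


Compute hydraulic gradient:
i = dh / L = 52.4 / 27.4 = 1.91241
Then apply Darcy's law:
k = Q / (A * i)
k = 2.7882 / (77.7 * 1.91241)
k = 2.7882 / 148.594
k = 0.018764 cm/s


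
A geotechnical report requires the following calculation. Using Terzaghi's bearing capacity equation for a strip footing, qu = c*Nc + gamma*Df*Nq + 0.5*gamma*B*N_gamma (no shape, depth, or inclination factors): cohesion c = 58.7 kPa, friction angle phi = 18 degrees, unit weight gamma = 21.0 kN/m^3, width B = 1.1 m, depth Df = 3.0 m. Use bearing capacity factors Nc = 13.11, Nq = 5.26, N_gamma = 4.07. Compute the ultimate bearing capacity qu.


Compute qu = c*Nc + gamma*Df*Nq + 0.5*gamma*B*N_gamma
Term 1: 58.7 * 13.11 = 769.557
Term 2: 21.0 * 3.0 * 5.26 = 331.38
Term 3: 0.5 * 21.0 * 1.1 * 4.07 = 47.0085
qu = 769.557 + 331.38 + 47.0085
qu = 1147.95 kPa


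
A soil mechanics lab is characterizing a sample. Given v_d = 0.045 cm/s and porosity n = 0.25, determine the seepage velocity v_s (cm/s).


Using v_s = v_d / n
v_s = 0.045 / 0.25
v_s = 0.18 cm/s


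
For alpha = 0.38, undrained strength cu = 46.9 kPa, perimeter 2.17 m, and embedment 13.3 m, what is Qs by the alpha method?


Using Qs = alpha * cu * perimeter * L
Qs = 0.38 * 46.9 * 2.17 * 13.3
Qs = 514.36 kN


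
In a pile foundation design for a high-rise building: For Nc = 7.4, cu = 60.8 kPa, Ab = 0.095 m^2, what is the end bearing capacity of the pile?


Using Qb = Nc * cu * Ab
Qb = 7.4 * 60.8 * 0.095
Qb = 42.74 kN


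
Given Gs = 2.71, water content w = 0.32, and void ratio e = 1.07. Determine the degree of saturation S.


Using S = Gs * w / e
S = 2.71 * 0.32 / 1.07
S = 0.8105


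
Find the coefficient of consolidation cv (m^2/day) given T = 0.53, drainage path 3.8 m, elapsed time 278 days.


Using cv = T * H_dr^2 / t
H_dr^2 = 3.8^2 = 14.44
cv = 0.53 * 14.44 / 278
cv = 0.02753 m^2/day


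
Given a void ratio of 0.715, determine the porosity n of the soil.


Result: 0.4169

Derivation:
Using the relation n = e / (1 + e)
n = 0.715 / (1 + 0.715)
n = 0.715 / 1.715
n = 0.4169


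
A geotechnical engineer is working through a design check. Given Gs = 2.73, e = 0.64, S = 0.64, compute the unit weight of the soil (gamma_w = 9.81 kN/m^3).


Result: 18.78 kN/m^3

Derivation:
Using gamma = gamma_w * (Gs + S*e) / (1 + e)
Numerator: Gs + S*e = 2.73 + 0.64*0.64 = 3.1396
Denominator: 1 + e = 1 + 0.64 = 1.64
gamma = 9.81 * 3.1396 / 1.64
gamma = 18.78 kN/m^3


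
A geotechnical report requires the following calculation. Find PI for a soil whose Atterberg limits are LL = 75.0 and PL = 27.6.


Using PI = LL - PL
PI = 75.0 - 27.6
PI = 47.4


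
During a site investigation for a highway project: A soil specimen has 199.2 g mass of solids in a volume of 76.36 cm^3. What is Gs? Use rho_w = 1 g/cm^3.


Result: 2.609

Derivation:
Using Gs = m_s / (V_s * rho_w)
Since rho_w = 1 g/cm^3:
Gs = 199.2 / 76.36
Gs = 2.609


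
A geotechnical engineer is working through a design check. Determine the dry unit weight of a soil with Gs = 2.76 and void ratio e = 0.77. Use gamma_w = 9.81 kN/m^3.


Using gamma_d = Gs * gamma_w / (1 + e)
gamma_d = 2.76 * 9.81 / (1 + 0.77)
gamma_d = 2.76 * 9.81 / 1.77
gamma_d = 15.297 kN/m^3


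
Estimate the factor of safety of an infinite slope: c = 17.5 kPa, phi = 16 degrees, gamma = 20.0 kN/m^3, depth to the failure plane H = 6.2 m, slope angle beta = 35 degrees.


Result: 0.71

Derivation:
Using Fs = c / (gamma*H*sin(beta)*cos(beta)) + tan(phi)/tan(beta)
Cohesion contribution = 17.5 / (20.0*6.2*sin(35)*cos(35))
Cohesion contribution = 0.300373
Friction contribution = tan(16)/tan(35) = 0.409515
Fs = 0.300373 + 0.409515
Fs = 0.71


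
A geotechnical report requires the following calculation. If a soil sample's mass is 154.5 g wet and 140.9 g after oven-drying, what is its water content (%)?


Using w = (m_wet - m_dry) / m_dry * 100
m_wet - m_dry = 154.5 - 140.9 = 13.6 g
w = 13.6 / 140.9 * 100
w = 9.65 %


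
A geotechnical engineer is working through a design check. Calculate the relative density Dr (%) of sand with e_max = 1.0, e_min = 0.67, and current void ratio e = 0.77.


Result: 69.7 %

Derivation:
Using Dr = (e_max - e) / (e_max - e_min) * 100
e_max - e = 1.0 - 0.77 = 0.23
e_max - e_min = 1.0 - 0.67 = 0.33
Dr = 0.23 / 0.33 * 100
Dr = 69.7 %


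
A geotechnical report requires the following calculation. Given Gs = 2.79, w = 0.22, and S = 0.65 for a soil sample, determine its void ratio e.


Using the relation e = Gs * w / S
e = 2.79 * 0.22 / 0.65
e = 0.9443


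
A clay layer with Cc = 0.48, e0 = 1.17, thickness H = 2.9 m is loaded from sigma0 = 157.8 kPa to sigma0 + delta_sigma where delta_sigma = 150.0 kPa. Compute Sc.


Using Sc = Cc * H / (1 + e0) * log10((sigma0 + delta_sigma) / sigma0)
Stress ratio = (157.8 + 150.0) / 157.8 = 1.95057
log10(1.95057) = 0.290162
Cc * H / (1 + e0) = 0.48 * 2.9 / (1 + 1.17) = 0.641475
Sc = 0.641475 * 0.290162
Sc = 0.1861 m


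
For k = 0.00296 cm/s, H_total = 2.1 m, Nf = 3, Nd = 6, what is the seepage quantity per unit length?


Convert k to m/s for unit consistency with H:
k = 0.00296 cm/s = 0.00296 / 100 m/s = 2.96e-05 m/s
Using q = k * H * Nf / Nd
Nf / Nd = 3 / 6 = 0.5
q = 2.96e-05 * 2.1 * 0.5
q = 3.108e-05 m^3/s per m


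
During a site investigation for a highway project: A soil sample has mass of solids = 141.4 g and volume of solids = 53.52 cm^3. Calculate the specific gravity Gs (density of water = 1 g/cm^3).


Using Gs = m_s / (V_s * rho_w)
Since rho_w = 1 g/cm^3:
Gs = 141.4 / 53.52
Gs = 2.642


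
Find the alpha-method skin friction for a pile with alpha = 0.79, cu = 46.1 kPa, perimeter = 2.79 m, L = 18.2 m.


Result: 1849.28 kN

Derivation:
Using Qs = alpha * cu * perimeter * L
Qs = 0.79 * 46.1 * 2.79 * 18.2
Qs = 1849.28 kN


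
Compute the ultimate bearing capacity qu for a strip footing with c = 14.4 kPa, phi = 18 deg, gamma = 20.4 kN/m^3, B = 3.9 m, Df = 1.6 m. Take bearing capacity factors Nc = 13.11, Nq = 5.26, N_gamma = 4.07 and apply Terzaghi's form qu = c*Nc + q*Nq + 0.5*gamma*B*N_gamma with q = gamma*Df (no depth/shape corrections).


Compute qu = c*Nc + gamma*Df*Nq + 0.5*gamma*B*N_gamma
Term 1: 14.4 * 13.11 = 188.784
Term 2: 20.4 * 1.6 * 5.26 = 171.6864
Term 3: 0.5 * 20.4 * 3.9 * 4.07 = 161.9046
qu = 188.784 + 171.6864 + 161.9046
qu = 522.38 kPa


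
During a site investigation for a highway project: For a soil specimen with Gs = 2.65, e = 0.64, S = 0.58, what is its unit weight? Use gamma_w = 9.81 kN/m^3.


Using gamma = gamma_w * (Gs + S*e) / (1 + e)
Numerator: Gs + S*e = 2.65 + 0.58*0.64 = 3.0212
Denominator: 1 + e = 1 + 0.64 = 1.64
gamma = 9.81 * 3.0212 / 1.64
gamma = 18.072 kN/m^3


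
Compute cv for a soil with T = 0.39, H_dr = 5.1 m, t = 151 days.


Result: 0.06718 m^2/day

Derivation:
Using cv = T * H_dr^2 / t
H_dr^2 = 5.1^2 = 26.01
cv = 0.39 * 26.01 / 151
cv = 0.06718 m^2/day


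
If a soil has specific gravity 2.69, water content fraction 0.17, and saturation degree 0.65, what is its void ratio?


Result: 0.7035

Derivation:
Using the relation e = Gs * w / S
e = 2.69 * 0.17 / 0.65
e = 0.7035


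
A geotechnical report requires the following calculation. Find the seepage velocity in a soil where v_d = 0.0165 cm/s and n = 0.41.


Result: 0.04024 cm/s

Derivation:
Using v_s = v_d / n
v_s = 0.0165 / 0.41
v_s = 0.04024 cm/s


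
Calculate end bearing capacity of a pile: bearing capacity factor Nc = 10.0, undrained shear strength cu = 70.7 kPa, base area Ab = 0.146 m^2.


Using Qb = Nc * cu * Ab
Qb = 10.0 * 70.7 * 0.146
Qb = 103.22 kN


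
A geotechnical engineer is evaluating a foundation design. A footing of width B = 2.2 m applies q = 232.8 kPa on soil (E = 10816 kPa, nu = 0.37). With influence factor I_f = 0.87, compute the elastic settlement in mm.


Using Se = q * B * (1 - nu^2) * I_f / E
1 - nu^2 = 1 - 0.37^2 = 0.8631
Se = 232.8 * 2.2 * 0.8631 * 0.87 / 10816
Se = 0.035557 m
Convert to mm: Se = 0.035557 * 1000 = 35.557 mm


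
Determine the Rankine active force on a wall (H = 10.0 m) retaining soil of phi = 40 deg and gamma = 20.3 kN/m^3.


Compute active earth pressure coefficient:
Ka = tan^2(45 - phi/2) = tan^2(25.0) = 0.217443
Compute active force:
Pa = 0.5 * Ka * gamma * H^2
Pa = 0.5 * 0.217443 * 20.3 * 10.0^2
Pa = 220.7 kN/m


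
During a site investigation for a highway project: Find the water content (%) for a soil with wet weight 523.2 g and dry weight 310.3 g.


Using w = (m_wet - m_dry) / m_dry * 100
m_wet - m_dry = 523.2 - 310.3 = 212.9 g
w = 212.9 / 310.3 * 100
w = 68.61 %


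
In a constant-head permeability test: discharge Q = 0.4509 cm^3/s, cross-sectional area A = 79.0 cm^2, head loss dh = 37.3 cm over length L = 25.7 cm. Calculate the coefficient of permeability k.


Compute hydraulic gradient:
i = dh / L = 37.3 / 25.7 = 1.45136
Then apply Darcy's law:
k = Q / (A * i)
k = 0.4509 / (79.0 * 1.45136)
k = 0.4509 / 114.658
k = 0.003933 cm/s


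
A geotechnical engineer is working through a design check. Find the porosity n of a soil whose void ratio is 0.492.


Using the relation n = e / (1 + e)
n = 0.492 / (1 + 0.492)
n = 0.492 / 1.492
n = 0.3298


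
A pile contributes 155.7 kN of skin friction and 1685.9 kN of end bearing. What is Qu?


Using Qu = Qf + Qb
Qu = 155.7 + 1685.9
Qu = 1841.6 kN


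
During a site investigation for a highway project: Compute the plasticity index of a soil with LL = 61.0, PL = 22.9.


Result: 38.1

Derivation:
Using PI = LL - PL
PI = 61.0 - 22.9
PI = 38.1


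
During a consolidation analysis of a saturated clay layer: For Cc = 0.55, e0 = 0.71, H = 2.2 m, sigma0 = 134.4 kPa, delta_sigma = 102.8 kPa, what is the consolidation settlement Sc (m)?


Result: 0.1746 m

Derivation:
Using Sc = Cc * H / (1 + e0) * log10((sigma0 + delta_sigma) / sigma0)
Stress ratio = (134.4 + 102.8) / 134.4 = 1.76488
log10(1.76488) = 0.246715
Cc * H / (1 + e0) = 0.55 * 2.2 / (1 + 0.71) = 0.707602
Sc = 0.707602 * 0.246715
Sc = 0.1746 m


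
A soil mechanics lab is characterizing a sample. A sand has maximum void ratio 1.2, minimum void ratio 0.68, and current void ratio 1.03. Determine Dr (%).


Result: 32.69 %

Derivation:
Using Dr = (e_max - e) / (e_max - e_min) * 100
e_max - e = 1.2 - 1.03 = 0.17
e_max - e_min = 1.2 - 0.68 = 0.52
Dr = 0.17 / 0.52 * 100
Dr = 32.69 %


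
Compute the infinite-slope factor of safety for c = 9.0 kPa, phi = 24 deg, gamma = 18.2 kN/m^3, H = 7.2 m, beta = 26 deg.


Using Fs = c / (gamma*H*sin(beta)*cos(beta)) + tan(phi)/tan(beta)
Cohesion contribution = 9.0 / (18.2*7.2*sin(26)*cos(26))
Cohesion contribution = 0.174316
Friction contribution = tan(24)/tan(26) = 0.912854
Fs = 0.174316 + 0.912854
Fs = 1.087


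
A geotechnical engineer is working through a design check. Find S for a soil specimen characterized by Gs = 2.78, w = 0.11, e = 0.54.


Using S = Gs * w / e
S = 2.78 * 0.11 / 0.54
S = 0.5663


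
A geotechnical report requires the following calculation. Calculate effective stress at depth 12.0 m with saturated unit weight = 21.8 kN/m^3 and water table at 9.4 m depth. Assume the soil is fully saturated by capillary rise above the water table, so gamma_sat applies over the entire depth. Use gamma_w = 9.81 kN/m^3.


Result: 236.09 kPa

Derivation:
Total stress = gamma_sat * depth
sigma = 21.8 * 12.0 = 261.6 kPa
Pore water pressure u = gamma_w * (depth - d_wt)
u = 9.81 * (12.0 - 9.4) = 25.506 kPa
Effective stress = sigma - u
sigma' = 261.6 - 25.506 = 236.09 kPa


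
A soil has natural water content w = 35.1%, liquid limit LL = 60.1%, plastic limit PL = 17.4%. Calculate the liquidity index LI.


First compute the plasticity index:
PI = LL - PL = 60.1 - 17.4 = 42.7
Then compute the liquidity index:
LI = (w - PL) / PI
LI = (35.1 - 17.4) / 42.7
LI = 0.415


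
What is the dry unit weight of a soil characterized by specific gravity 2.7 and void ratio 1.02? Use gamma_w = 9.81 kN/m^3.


Result: 13.112 kN/m^3

Derivation:
Using gamma_d = Gs * gamma_w / (1 + e)
gamma_d = 2.7 * 9.81 / (1 + 1.02)
gamma_d = 2.7 * 9.81 / 2.02
gamma_d = 13.112 kN/m^3


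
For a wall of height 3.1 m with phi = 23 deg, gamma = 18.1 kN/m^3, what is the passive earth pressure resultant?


Compute passive earth pressure coefficient:
Kp = tan^2(45 + phi/2) = tan^2(56.5) = 2.282623
Compute passive force:
Pp = 0.5 * Kp * gamma * H^2
Pp = 0.5 * 2.282623 * 18.1 * 3.1^2
Pp = 198.52 kN/m


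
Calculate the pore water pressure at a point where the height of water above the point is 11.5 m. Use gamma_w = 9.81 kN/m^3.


Result: 112.82 kPa

Derivation:
Using u = gamma_w * h_w
u = 9.81 * 11.5
u = 112.82 kPa


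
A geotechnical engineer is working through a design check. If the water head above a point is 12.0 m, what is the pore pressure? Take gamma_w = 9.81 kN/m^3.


Using u = gamma_w * h_w
u = 9.81 * 12.0
u = 117.72 kPa


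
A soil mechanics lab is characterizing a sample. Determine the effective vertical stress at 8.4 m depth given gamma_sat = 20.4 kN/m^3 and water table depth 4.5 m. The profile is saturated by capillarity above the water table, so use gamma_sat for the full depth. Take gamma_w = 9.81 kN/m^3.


Total stress = gamma_sat * depth
sigma = 20.4 * 8.4 = 171.36 kPa
Pore water pressure u = gamma_w * (depth - d_wt)
u = 9.81 * (8.4 - 4.5) = 38.259 kPa
Effective stress = sigma - u
sigma' = 171.36 - 38.259 = 133.1 kPa


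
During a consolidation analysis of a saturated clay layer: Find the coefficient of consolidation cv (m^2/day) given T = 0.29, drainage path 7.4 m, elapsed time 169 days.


Using cv = T * H_dr^2 / t
H_dr^2 = 7.4^2 = 54.76
cv = 0.29 * 54.76 / 169
cv = 0.09397 m^2/day


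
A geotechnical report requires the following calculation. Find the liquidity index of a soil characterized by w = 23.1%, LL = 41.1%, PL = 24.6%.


First compute the plasticity index:
PI = LL - PL = 41.1 - 24.6 = 16.5
Then compute the liquidity index:
LI = (w - PL) / PI
LI = (23.1 - 24.6) / 16.5
LI = -0.091


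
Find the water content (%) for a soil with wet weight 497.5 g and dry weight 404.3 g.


Result: 23.05 %

Derivation:
Using w = (m_wet - m_dry) / m_dry * 100
m_wet - m_dry = 497.5 - 404.3 = 93.2 g
w = 93.2 / 404.3 * 100
w = 23.05 %


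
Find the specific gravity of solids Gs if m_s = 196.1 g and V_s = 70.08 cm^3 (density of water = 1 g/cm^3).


Using Gs = m_s / (V_s * rho_w)
Since rho_w = 1 g/cm^3:
Gs = 196.1 / 70.08
Gs = 2.798


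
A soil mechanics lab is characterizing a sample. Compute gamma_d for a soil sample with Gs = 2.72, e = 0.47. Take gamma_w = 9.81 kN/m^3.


Result: 18.152 kN/m^3

Derivation:
Using gamma_d = Gs * gamma_w / (1 + e)
gamma_d = 2.72 * 9.81 / (1 + 0.47)
gamma_d = 2.72 * 9.81 / 1.47
gamma_d = 18.152 kN/m^3


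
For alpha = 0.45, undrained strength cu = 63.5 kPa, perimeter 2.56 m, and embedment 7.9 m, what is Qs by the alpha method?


Using Qs = alpha * cu * perimeter * L
Qs = 0.45 * 63.5 * 2.56 * 7.9
Qs = 577.9 kN


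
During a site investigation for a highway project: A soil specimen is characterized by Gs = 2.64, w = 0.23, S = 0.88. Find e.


Using the relation e = Gs * w / S
e = 2.64 * 0.23 / 0.88
e = 0.69


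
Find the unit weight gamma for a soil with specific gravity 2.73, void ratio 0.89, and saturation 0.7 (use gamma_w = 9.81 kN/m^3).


Result: 17.404 kN/m^3

Derivation:
Using gamma = gamma_w * (Gs + S*e) / (1 + e)
Numerator: Gs + S*e = 2.73 + 0.7*0.89 = 3.353
Denominator: 1 + e = 1 + 0.89 = 1.89
gamma = 9.81 * 3.353 / 1.89
gamma = 17.404 kN/m^3


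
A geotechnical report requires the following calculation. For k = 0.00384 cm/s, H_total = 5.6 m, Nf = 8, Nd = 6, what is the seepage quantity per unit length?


Result: 0.0002867 m^3/s per m

Derivation:
Convert k to m/s for unit consistency with H:
k = 0.00384 cm/s = 0.00384 / 100 m/s = 3.84e-05 m/s
Using q = k * H * Nf / Nd
Nf / Nd = 8 / 6 = 1.3333
q = 3.84e-05 * 5.6 * 1.3333
q = 0.0002867 m^3/s per m


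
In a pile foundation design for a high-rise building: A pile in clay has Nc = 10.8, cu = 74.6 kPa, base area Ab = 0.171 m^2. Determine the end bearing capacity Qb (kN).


Using Qb = Nc * cu * Ab
Qb = 10.8 * 74.6 * 0.171
Qb = 137.77 kN


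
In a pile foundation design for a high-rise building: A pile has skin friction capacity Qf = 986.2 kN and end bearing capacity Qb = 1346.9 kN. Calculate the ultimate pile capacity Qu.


Using Qu = Qf + Qb
Qu = 986.2 + 1346.9
Qu = 2333.1 kN


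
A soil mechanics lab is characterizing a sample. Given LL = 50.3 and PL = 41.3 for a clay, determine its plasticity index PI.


Using PI = LL - PL
PI = 50.3 - 41.3
PI = 9.0


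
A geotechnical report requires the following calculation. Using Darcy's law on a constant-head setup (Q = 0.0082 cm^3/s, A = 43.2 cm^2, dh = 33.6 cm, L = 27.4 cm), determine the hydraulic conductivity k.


Result: 0.000155 cm/s

Derivation:
Compute hydraulic gradient:
i = dh / L = 33.6 / 27.4 = 1.22628
Then apply Darcy's law:
k = Q / (A * i)
k = 0.0082 / (43.2 * 1.22628)
k = 0.0082 / 52.9752
k = 0.000155 cm/s


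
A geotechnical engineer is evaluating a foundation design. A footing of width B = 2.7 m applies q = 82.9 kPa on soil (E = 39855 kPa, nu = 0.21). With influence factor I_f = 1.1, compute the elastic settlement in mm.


Using Se = q * B * (1 - nu^2) * I_f / E
1 - nu^2 = 1 - 0.21^2 = 0.9559
Se = 82.9 * 2.7 * 0.9559 * 1.1 / 39855
Se = 0.005905 m
Convert to mm: Se = 0.005905 * 1000 = 5.905 mm


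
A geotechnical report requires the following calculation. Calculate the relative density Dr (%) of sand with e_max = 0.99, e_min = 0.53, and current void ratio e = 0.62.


Using Dr = (e_max - e) / (e_max - e_min) * 100
e_max - e = 0.99 - 0.62 = 0.37
e_max - e_min = 0.99 - 0.53 = 0.46
Dr = 0.37 / 0.46 * 100
Dr = 80.43 %


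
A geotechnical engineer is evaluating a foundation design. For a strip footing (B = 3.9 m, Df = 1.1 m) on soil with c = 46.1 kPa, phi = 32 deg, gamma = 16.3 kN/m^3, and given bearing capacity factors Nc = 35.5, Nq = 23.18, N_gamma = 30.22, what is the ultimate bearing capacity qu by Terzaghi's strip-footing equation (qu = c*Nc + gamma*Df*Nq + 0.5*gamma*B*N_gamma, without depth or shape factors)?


Result: 3012.71 kPa

Derivation:
Compute qu = c*Nc + gamma*Df*Nq + 0.5*gamma*B*N_gamma
Term 1: 46.1 * 35.5 = 1636.55
Term 2: 16.3 * 1.1 * 23.18 = 415.6174
Term 3: 0.5 * 16.3 * 3.9 * 30.22 = 960.5427
qu = 1636.55 + 415.6174 + 960.5427
qu = 3012.71 kPa


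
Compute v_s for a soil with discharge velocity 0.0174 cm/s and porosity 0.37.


Using v_s = v_d / n
v_s = 0.0174 / 0.37
v_s = 0.04703 cm/s


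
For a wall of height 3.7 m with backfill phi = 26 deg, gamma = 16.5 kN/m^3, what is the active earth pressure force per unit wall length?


Result: 44.1 kN/m

Derivation:
Compute active earth pressure coefficient:
Ka = tan^2(45 - phi/2) = tan^2(32.0) = 0.390462
Compute active force:
Pa = 0.5 * Ka * gamma * H^2
Pa = 0.5 * 0.390462 * 16.5 * 3.7^2
Pa = 44.1 kN/m


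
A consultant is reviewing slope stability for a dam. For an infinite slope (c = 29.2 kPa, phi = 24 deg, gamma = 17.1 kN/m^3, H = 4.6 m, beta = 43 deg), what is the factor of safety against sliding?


Using Fs = c / (gamma*H*sin(beta)*cos(beta)) + tan(phi)/tan(beta)
Cohesion contribution = 29.2 / (17.1*4.6*sin(43)*cos(43))
Cohesion contribution = 0.744249
Friction contribution = tan(24)/tan(43) = 0.477449
Fs = 0.744249 + 0.477449
Fs = 1.222


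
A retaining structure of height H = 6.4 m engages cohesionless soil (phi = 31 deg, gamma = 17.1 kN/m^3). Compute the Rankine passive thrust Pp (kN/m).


Result: 1094.06 kN/m

Derivation:
Compute passive earth pressure coefficient:
Kp = tan^2(45 + phi/2) = tan^2(60.5) = 3.124035
Compute passive force:
Pp = 0.5 * Kp * gamma * H^2
Pp = 0.5 * 3.124035 * 17.1 * 6.4^2
Pp = 1094.06 kN/m


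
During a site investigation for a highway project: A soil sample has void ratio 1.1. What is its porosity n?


Result: 0.5238

Derivation:
Using the relation n = e / (1 + e)
n = 1.1 / (1 + 1.1)
n = 1.1 / 2.1
n = 0.5238


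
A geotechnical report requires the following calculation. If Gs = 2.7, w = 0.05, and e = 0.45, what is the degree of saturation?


Result: 0.3

Derivation:
Using S = Gs * w / e
S = 2.7 * 0.05 / 0.45
S = 0.3
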